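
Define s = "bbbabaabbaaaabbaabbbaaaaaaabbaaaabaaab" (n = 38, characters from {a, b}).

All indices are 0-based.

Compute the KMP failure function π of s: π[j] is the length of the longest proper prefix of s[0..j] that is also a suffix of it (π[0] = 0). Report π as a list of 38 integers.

π[0] = 0
j=1 s[j]='b': π[1]=1 (border 'b')
j=2 s[j]='b': π[2]=2 (border 'bb')
j=3 s[j]='a': k: 2→1→0; π[3]=0 (border '')
j=4 s[j]='b': π[4]=1 (border 'b')
j=5 s[j]='a': k: 1→0; π[5]=0 (border '')
j=6 s[j]='a': π[6]=0 (border '')
j=7 s[j]='b': π[7]=1 (border 'b')
j=8 s[j]='b': π[8]=2 (border 'bb')
j=9 s[j]='a': k: 2→1→0; π[9]=0 (border '')
j=10 s[j]='a': π[10]=0 (border '')
j=11 s[j]='a': π[11]=0 (border '')
j=12 s[j]='a': π[12]=0 (border '')
j=13 s[j]='b': π[13]=1 (border 'b')
j=14 s[j]='b': π[14]=2 (border 'bb')
j=15 s[j]='a': k: 2→1→0; π[15]=0 (border '')
j=16 s[j]='a': π[16]=0 (border '')
j=17 s[j]='b': π[17]=1 (border 'b')
j=18 s[j]='b': π[18]=2 (border 'bb')
j=19 s[j]='b': π[19]=3 (border 'bbb')
j=20 s[j]='a': π[20]=4 (border 'bbba')
j=21 s[j]='a': k: 4→0; π[21]=0 (border '')
j=22 s[j]='a': π[22]=0 (border '')
j=23 s[j]='a': π[23]=0 (border '')
j=24 s[j]='a': π[24]=0 (border '')
j=25 s[j]='a': π[25]=0 (border '')
j=26 s[j]='a': π[26]=0 (border '')
j=27 s[j]='b': π[27]=1 (border 'b')
j=28 s[j]='b': π[28]=2 (border 'bb')
j=29 s[j]='a': k: 2→1→0; π[29]=0 (border '')
j=30 s[j]='a': π[30]=0 (border '')
j=31 s[j]='a': π[31]=0 (border '')
j=32 s[j]='a': π[32]=0 (border '')
j=33 s[j]='b': π[33]=1 (border 'b')
j=34 s[j]='a': k: 1→0; π[34]=0 (border '')
j=35 s[j]='a': π[35]=0 (border '')
j=36 s[j]='a': π[36]=0 (border '')
j=37 s[j]='b': π[37]=1 (border 'b')

[0, 1, 2, 0, 1, 0, 0, 1, 2, 0, 0, 0, 0, 1, 2, 0, 0, 1, 2, 3, 4, 0, 0, 0, 0, 0, 0, 1, 2, 0, 0, 0, 0, 1, 0, 0, 0, 1]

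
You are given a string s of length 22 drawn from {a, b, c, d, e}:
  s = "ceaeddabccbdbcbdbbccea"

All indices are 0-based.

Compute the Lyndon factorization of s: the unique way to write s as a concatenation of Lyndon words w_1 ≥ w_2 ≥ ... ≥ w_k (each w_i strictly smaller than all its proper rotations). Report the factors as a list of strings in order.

emit factor 1: 'ce' (i=0, period=2)
emit factor 2: 'aedd' (i=2, period=4)
emit factor 3: 'abccbdbcbdbbcce' (i=6, period=15)
emit factor 4: 'a' (i=21, period=1)

["ce", "aedd", "abccbdbcbdbbcce", "a"]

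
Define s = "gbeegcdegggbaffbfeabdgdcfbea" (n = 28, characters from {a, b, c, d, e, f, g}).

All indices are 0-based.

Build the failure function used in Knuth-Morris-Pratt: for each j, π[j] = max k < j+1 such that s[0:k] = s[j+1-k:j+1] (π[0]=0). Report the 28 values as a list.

π[0] = 0
j=1 s[j]='b': π[1]=0 (border '')
j=2 s[j]='e': π[2]=0 (border '')
j=3 s[j]='e': π[3]=0 (border '')
j=4 s[j]='g': π[4]=1 (border 'g')
j=5 s[j]='c': k: 1→0; π[5]=0 (border '')
j=6 s[j]='d': π[6]=0 (border '')
j=7 s[j]='e': π[7]=0 (border '')
j=8 s[j]='g': π[8]=1 (border 'g')
j=9 s[j]='g': k: 1→0; π[9]=1 (border 'g')
j=10 s[j]='g': k: 1→0; π[10]=1 (border 'g')
j=11 s[j]='b': π[11]=2 (border 'gb')
j=12 s[j]='a': k: 2→0; π[12]=0 (border '')
j=13 s[j]='f': π[13]=0 (border '')
j=14 s[j]='f': π[14]=0 (border '')
j=15 s[j]='b': π[15]=0 (border '')
j=16 s[j]='f': π[16]=0 (border '')
j=17 s[j]='e': π[17]=0 (border '')
j=18 s[j]='a': π[18]=0 (border '')
j=19 s[j]='b': π[19]=0 (border '')
j=20 s[j]='d': π[20]=0 (border '')
j=21 s[j]='g': π[21]=1 (border 'g')
j=22 s[j]='d': k: 1→0; π[22]=0 (border '')
j=23 s[j]='c': π[23]=0 (border '')
j=24 s[j]='f': π[24]=0 (border '')
j=25 s[j]='b': π[25]=0 (border '')
j=26 s[j]='e': π[26]=0 (border '')
j=27 s[j]='a': π[27]=0 (border '')

[0, 0, 0, 0, 1, 0, 0, 0, 1, 1, 1, 2, 0, 0, 0, 0, 0, 0, 0, 0, 0, 1, 0, 0, 0, 0, 0, 0]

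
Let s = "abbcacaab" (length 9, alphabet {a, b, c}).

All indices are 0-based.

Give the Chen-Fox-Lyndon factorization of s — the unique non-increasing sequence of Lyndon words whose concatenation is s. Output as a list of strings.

emit factor 1: 'abbcac' (i=0, period=6)
emit factor 2: 'aab' (i=6, period=3)

["abbcac", "aab"]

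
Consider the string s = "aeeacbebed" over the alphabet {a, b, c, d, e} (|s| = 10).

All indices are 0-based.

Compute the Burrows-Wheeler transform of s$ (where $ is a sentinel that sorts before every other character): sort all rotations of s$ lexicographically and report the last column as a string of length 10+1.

rank  rotation     last
    0  $aeeacbebed  d
    1  acbebed$aee  e
    2  aeeacbebed$  $
    3  bebed$aeeac  c
    4  bed$aeeacbe  e
    5  cbebed$aeea  a
    6  d$aeeacbebe  e
    7  eacbebed$ae  e
    8  ebed$aeeacb  b
    9  ed$aeeacbeb  b
   10  eeacbebed$a  a

de$ceaeebba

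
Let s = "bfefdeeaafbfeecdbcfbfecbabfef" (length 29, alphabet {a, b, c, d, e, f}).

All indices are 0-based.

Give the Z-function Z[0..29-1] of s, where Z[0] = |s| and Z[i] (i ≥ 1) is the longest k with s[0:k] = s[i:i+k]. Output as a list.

Z[0]=29
i=1: outside box; Z[1]=0
i=2: outside box; Z[2]=0
i=3: outside box; Z[3]=0
i=4: outside box; Z[4]=0
i=5: outside box; Z[5]=0
i=6: outside box; Z[6]=0
i=7: outside box; Z[7]=0
i=8: outside box; Z[8]=0
i=9: outside box; Z[9]=0
i=10: outside box; Z[10]=3 grow→box=[10,13)
i=11: min(r-i=2, Z[1]=0)=0; Z[11]=0
i=12: min(r-i=1, Z[2]=0)=0; Z[12]=0
i=13: outside box; Z[13]=0
i=14: outside box; Z[14]=0
i=15: outside box; Z[15]=0
i=16: outside box; Z[16]=1 grow→box=[16,17)
i=17: outside box; Z[17]=0
i=18: outside box; Z[18]=0
i=19: outside box; Z[19]=3 grow→box=[19,22)
i=20: min(r-i=2, Z[1]=0)=0; Z[20]=0
i=21: min(r-i=1, Z[2]=0)=0; Z[21]=0
i=22: outside box; Z[22]=0
i=23: outside box; Z[23]=1 grow→box=[23,24)
i=24: outside box; Z[24]=0
i=25: outside box; Z[25]=4 grow→box=[25,29)
i=26: min(r-i=3, Z[1]=0)=0; Z[26]=0
i=27: min(r-i=2, Z[2]=0)=0; Z[27]=0
i=28: min(r-i=1, Z[3]=0)=0; Z[28]=0

[29, 0, 0, 0, 0, 0, 0, 0, 0, 0, 3, 0, 0, 0, 0, 0, 1, 0, 0, 3, 0, 0, 0, 1, 0, 4, 0, 0, 0]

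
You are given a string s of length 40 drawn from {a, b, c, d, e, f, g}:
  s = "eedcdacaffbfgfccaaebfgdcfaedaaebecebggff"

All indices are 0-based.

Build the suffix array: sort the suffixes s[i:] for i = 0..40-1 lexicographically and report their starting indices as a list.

rank→(start, suffix):
  0 → (28, 'aaebecebggff')
  1 → (16, 'aaebfgdcfaedaaebecebggff')
  2 → (5, 'acaffbfgfccaaebfgdcfaedaaebecebggff')
  3 → (29, 'aebecebggff')
  4 → (17, 'aebfgdcfaedaaebecebggff')
  5 → (25, 'aedaaebecebggff')
  6 → (7, 'affbfgfccaaebfgdcfaedaaebecebggff')
  7 → (31, 'becebggff')
  8 → (19, 'bfgdcfaedaaebecebggff')
  9 → (10, 'bfgfccaaebfgdcfaedaaebecebggff')
  10 → (35, 'bggff')
  11 → (15, 'caaebfgdcfaedaaebecebggff')
  12 → (6, 'caffbfgfccaaebfgdcfaedaaebecebggff')
  13 → (14, 'ccaaebfgdcfaedaaebecebggff')
  14 → (3, 'cdacaffbfgfccaaebfgdcfaedaaebecebggff')
  15 → (33, 'cebggff')
  16 → (23, 'cfaedaaebecebggff')
  17 → (27, 'daaebecebggff')
  18 → (4, 'dacaffbfgfccaaebfgdcfaedaaebecebggff')
  19 → (2, 'dcdacaffbfgfccaaebfgdcfaedaaebecebggff')
  20 → (22, 'dcfaedaaebecebggff')
  21 → (30, 'ebecebggff')
  22 → (18, 'ebfgdcfaedaaebecebggff')
  23 → (34, 'ebggff')
  24 → (32, 'ecebggff')
  25 → (26, 'edaaebecebggff')
  26 → (1, 'edcdacaffbfgfccaaebfgdcfaedaaebecebggff')
  27 → (0, 'eedcdacaffbfgfccaaebfgdcfaedaaebecebggff')
  28 → (39, 'f')
  29 → (24, 'faedaaebecebggff')
  30 → (9, 'fbfgfccaaebfgdcfaedaaebecebggff')
  31 → (13, 'fccaaebfgdcfaedaaebecebggff')
  32 → (38, 'ff')
  33 → (8, 'ffbfgfccaaebfgdcfaedaaebecebggff')
  34 → (20, 'fgdcfaedaaebecebggff')
  35 → (11, 'fgfccaaebfgdcfaedaaebecebggff')
  36 → (21, 'gdcfaedaaebecebggff')
  37 → (12, 'gfccaaebfgdcfaedaaebecebggff')
  38 → (37, 'gff')
  39 → (36, 'ggff')

[28, 16, 5, 29, 17, 25, 7, 31, 19, 10, 35, 15, 6, 14, 3, 33, 23, 27, 4, 2, 22, 30, 18, 34, 32, 26, 1, 0, 39, 24, 9, 13, 38, 8, 20, 11, 21, 12, 37, 36]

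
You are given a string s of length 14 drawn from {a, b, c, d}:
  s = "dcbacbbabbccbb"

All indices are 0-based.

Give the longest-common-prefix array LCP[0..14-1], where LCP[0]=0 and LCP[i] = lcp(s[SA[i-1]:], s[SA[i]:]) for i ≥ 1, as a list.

rank | idx | suffix
   0 |   7 | abbccbb
   1 |   3 | acbbabbccbb
   2 |  13 | b
   3 |   6 | babbccbb
   4 |   2 | bacbbabbccbb
   5 |  12 | bb
   6 |   5 | bbabbccbb
   7 |   8 | bbccbb
   8 |   9 | bccbb
   9 |   1 | cbacbbabbccbb
  10 |  11 | cbb
  11 |   4 | cbbabbccbb
  12 |  10 | ccbb
  13 |   0 | dcbacbbabbccbb

SA = [7, 3, 13, 6, 2, 12, 5, 8, 9, 1, 11, 4, 10, 0]
rank  pair      lcp
   1  s[7:],s[3:]  1  'a'
   2  s[3:],s[13:]  0  ''
   3  s[13:],s[6:]  1  'b'
   4  s[6:],s[2:]  2  'ba'
   5  s[2:],s[12:]  1  'b'
   6  s[12:],s[5:]  2  'bb'
   7  s[5:],s[8:]  2  'bb'
   8  s[8:],s[9:]  1  'b'
   9  s[9:],s[1:]  0  ''
  10  s[1:],s[11:]  2  'cb'
  11  s[11:],s[4:]  3  'cbb'
  12  s[4:],s[10:]  1  'c'
  13  s[10:],s[0:]  0  ''

[0, 1, 0, 1, 2, 1, 2, 2, 1, 0, 2, 3, 1, 0]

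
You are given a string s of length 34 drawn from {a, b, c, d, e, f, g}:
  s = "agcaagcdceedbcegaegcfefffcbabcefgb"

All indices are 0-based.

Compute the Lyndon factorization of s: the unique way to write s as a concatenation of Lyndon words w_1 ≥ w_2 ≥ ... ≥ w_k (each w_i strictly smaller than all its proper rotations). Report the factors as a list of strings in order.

["agc", "aagcdceedbcegaegcfefffcbabcefgb"]

emit factor 1: 'agc' (i=0, period=3)
emit factor 2: 'aagcdceedbcegaegcfefffcbabcefgb' (i=3, period=31)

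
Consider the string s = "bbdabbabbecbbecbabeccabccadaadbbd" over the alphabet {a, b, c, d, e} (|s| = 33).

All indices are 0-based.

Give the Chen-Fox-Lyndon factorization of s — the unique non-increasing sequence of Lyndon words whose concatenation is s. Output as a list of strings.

emit factor 1: 'bbd' (i=0, period=3)
emit factor 2: 'abbabbecbbecbabeccabccad' (i=3, period=24)
emit factor 3: 'aadbbd' (i=27, period=6)

["bbd", "abbabbecbbecbabeccabccad", "aadbbd"]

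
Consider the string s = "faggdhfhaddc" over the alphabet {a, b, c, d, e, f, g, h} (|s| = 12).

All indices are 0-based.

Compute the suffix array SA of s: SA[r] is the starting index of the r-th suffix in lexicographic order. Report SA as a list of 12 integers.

sorted suffixes:
  #0 SA[0]=8  'addc'
  #1 SA[1]=1  'aggdhfhaddc'
  #2 SA[2]=11  'c'
  #3 SA[3]=10  'dc'
  #4 SA[4]=9  'ddc'
  #5 SA[5]=4  'dhfhaddc'
  #6 SA[6]=0  'faggdhfhaddc'
  #7 SA[7]=6  'fhaddc'
  #8 SA[8]=3  'gdhfhaddc'
  #9 SA[9]=2  'ggdhfhaddc'
  #10 SA[10]=7  'haddc'
  #11 SA[11]=5  'hfhaddc'

[8, 1, 11, 10, 9, 4, 0, 6, 3, 2, 7, 5]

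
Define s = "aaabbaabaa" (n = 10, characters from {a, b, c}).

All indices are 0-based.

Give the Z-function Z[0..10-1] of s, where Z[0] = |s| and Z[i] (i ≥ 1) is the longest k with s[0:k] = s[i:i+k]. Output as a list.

[10, 2, 1, 0, 0, 2, 1, 0, 2, 1]

Z[0]=10
i=1: fresh scan; Z[1]=2 scan→box=[1,3)
i=2: min(r-i=1, Z[1]=2)=1; Z[2]=1
i=3: fresh scan; Z[3]=0
i=4: fresh scan; Z[4]=0
i=5: fresh scan; Z[5]=2 scan→box=[5,7)
i=6: min(r-i=1, Z[1]=2)=1; Z[6]=1
i=7: fresh scan; Z[7]=0
i=8: fresh scan; Z[8]=2 scan→box=[8,10)
i=9: min(r-i=1, Z[1]=2)=1; Z[9]=1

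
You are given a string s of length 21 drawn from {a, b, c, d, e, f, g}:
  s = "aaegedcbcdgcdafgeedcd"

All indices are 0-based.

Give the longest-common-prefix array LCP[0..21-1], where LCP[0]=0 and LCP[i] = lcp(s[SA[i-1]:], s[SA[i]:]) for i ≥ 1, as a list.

sorted suffixes:
  #0 SA[0]=0  'aaegedcbcdgcdafgeedcd'
  #1 SA[1]=1  'aegedcbcdgcdafgeedcd'
  #2 SA[2]=13  'afgeedcd'
  #3 SA[3]=7  'bcdgcdafgeedcd'
  #4 SA[4]=6  'cbcdgcdafgeedcd'
  #5 SA[5]=19  'cd'
  #6 SA[6]=11  'cdafgeedcd'
  #7 SA[7]=8  'cdgcdafgeedcd'
  #8 SA[8]=20  'd'
  #9 SA[9]=12  'dafgeedcd'
  #10 SA[10]=5  'dcbcdgcdafgeedcd'
  #11 SA[11]=18  'dcd'
  #12 SA[12]=9  'dgcdafgeedcd'
  #13 SA[13]=4  'edcbcdgcdafgeedcd'
  #14 SA[14]=17  'edcd'
  #15 SA[15]=16  'eedcd'
  #16 SA[16]=2  'egedcbcdgcdafgeedcd'
  #17 SA[17]=14  'fgeedcd'
  #18 SA[18]=10  'gcdafgeedcd'
  #19 SA[19]=3  'gedcbcdgcdafgeedcd'
  #20 SA[20]=15  'geedcd'

SA = [0, 1, 13, 7, 6, 19, 11, 8, 20, 12, 5, 18, 9, 4, 17, 16, 2, 14, 10, 3, 15]
i: (SA[i-1],SA[i]) lcp shared
  1: (0,1) 1 'a'
  2: (1,13) 1 'a'
  3: (13,7) 0 ''
  4: (7,6) 0 ''
  5: (6,19) 1 'c'
  6: (19,11) 2 'cd'
  7: (11,8) 2 'cd'
  8: (8,20) 0 ''
  9: (20,12) 1 'd'
  10: (12,5) 1 'd'
  11: (5,18) 2 'dc'
  12: (18,9) 1 'd'
  13: (9,4) 0 ''
  14: (4,17) 3 'edc'
  15: (17,16) 1 'e'
  16: (16,2) 1 'e'
  17: (2,14) 0 ''
  18: (14,10) 0 ''
  19: (10,3) 1 'g'
  20: (3,15) 2 'ge'

[0, 1, 1, 0, 0, 1, 2, 2, 0, 1, 1, 2, 1, 0, 3, 1, 1, 0, 0, 1, 2]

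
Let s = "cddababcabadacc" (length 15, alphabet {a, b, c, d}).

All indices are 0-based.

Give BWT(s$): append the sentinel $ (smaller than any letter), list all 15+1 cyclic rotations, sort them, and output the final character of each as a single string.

cdcbdbaaacba$dac

rank  rotation          last
    0  $cddababcabadacc  c
    1  ababcabadacc$cdd  d
    2  abadacc$cddababc  c
    3  abcabadacc$cddab  b
    4  acc$cddababcabad  d
    5  adacc$cddababcab  b
    6  babcabadacc$cdda  a
    7  badacc$cddababca  a
    8  bcabadacc$cddaba  a
    9  c$cddababcabadac  c
   10  cabadacc$cddabab  b
   11  cc$cddababcabada  a
   12  cddababcabadacc$  $
   13  dababcabadacc$cd  d
   14  dacc$cddababcaba  a
   15  ddababcabadacc$c  c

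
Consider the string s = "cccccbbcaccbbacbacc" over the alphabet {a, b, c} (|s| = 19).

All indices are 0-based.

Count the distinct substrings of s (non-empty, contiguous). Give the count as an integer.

155

rank→(start, suffix):
  0 → (13, 'acbacc')
  1 → (16, 'acc')
  2 → (8, 'accbbacbacc')
  3 → (12, 'bacbacc')
  4 → (15, 'bacc')
  5 → (11, 'bbacbacc')
  6 → (5, 'bbcaccbbacbacc')
  7 → (6, 'bcaccbbacbacc')
  8 → (18, 'c')
  9 → (7, 'caccbbacbacc')
  10 → (14, 'cbacc')
  11 → (10, 'cbbacbacc')
  12 → (4, 'cbbcaccbbacbacc')
  13 → (17, 'cc')
  14 → (9, 'ccbbacbacc')
  15 → (3, 'ccbbcaccbbacbacc')
  16 → (2, 'cccbbcaccbbacbacc')
  17 → (1, 'ccccbbcaccbbacbacc')
  18 → (0, 'cccccbbcaccbbacbacc')

SA = [13, 16, 8, 12, 15, 11, 5, 6, 18, 7, 14, 10, 4, 17, 9, 3, 2, 1, 0]
[i] adj suffixes → lcp
  [1] 13/16 → 2 ('ac')
  [2] 16/8 → 3 ('acc')
  [3] 8/12 → 0 ('')
  [4] 12/15 → 3 ('bac')
  [5] 15/11 → 1 ('b')
  [6] 11/5 → 2 ('bb')
  [7] 5/6 → 1 ('b')
  [8] 6/18 → 0 ('')
  [9] 18/7 → 1 ('c')
  [10] 7/14 → 1 ('c')
  [11] 14/10 → 2 ('cb')
  [12] 10/4 → 3 ('cbb')
  [13] 4/17 → 1 ('c')
  [14] 17/9 → 2 ('cc')
  [15] 9/3 → 4 ('ccbb')
  [16] 3/2 → 2 ('cc')
  [17] 2/1 → 3 ('ccc')
  [18] 1/0 → 4 ('cccc')

n(n+1)/2 = 19·20/2 = 190
Σ LCP = 0 + 2 + 3 + 0 + 3 + 1 + 2 + 1 + 0 + 1 + 1 + 2 + 3 + 1 + 2 + 4 + 2 + 3 + 4 = 35
distinct = 190 − 35 = 155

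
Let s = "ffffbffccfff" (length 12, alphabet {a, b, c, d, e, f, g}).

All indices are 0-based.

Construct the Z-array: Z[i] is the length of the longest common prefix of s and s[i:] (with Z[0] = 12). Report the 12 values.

Z[0]=12
i=1: i≥r, start 0; Z[1]=3 extend→box=[1,4)
i=2: min(r-i=2, Z[1]=3)=2; Z[2]=2
i=3: min(r-i=1, Z[2]=2)=1; Z[3]=1
i=4: i≥r, start 0; Z[4]=0
i=5: i≥r, start 0; Z[5]=2 extend→box=[5,7)
i=6: min(r-i=1, Z[1]=3)=1; Z[6]=1
i=7: i≥r, start 0; Z[7]=0
i=8: i≥r, start 0; Z[8]=0
i=9: i≥r, start 0; Z[9]=3 extend→box=[9,12)
i=10: min(r-i=2, Z[1]=3)=2; Z[10]=2
i=11: min(r-i=1, Z[2]=2)=1; Z[11]=1

[12, 3, 2, 1, 0, 2, 1, 0, 0, 3, 2, 1]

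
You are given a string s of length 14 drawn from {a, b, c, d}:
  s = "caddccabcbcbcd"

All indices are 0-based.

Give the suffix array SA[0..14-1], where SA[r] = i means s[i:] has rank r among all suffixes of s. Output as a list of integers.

rank→(start, suffix):
  0 → (6, 'abcbcbcd')
  1 → (1, 'addccabcbcbcd')
  2 → (7, 'bcbcbcd')
  3 → (9, 'bcbcd')
  4 → (11, 'bcd')
  5 → (5, 'cabcbcbcd')
  6 → (0, 'caddccabcbcbcd')
  7 → (8, 'cbcbcd')
  8 → (10, 'cbcd')
  9 → (4, 'ccabcbcbcd')
  10 → (12, 'cd')
  11 → (13, 'd')
  12 → (3, 'dccabcbcbcd')
  13 → (2, 'ddccabcbcbcd')

[6, 1, 7, 9, 11, 5, 0, 8, 10, 4, 12, 13, 3, 2]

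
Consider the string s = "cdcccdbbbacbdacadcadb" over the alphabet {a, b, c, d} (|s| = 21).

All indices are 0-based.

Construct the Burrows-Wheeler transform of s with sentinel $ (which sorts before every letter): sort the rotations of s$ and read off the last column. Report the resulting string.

rank  rotation                last
    0  $cdcccdbbbacbdacadcadb  b
    1  acadcadb$cdcccdbbbacbd  d
    2  acbdacadcadb$cdcccdbbb  b
    3  adb$cdcccdbbbacbdacadc  c
    4  adcadb$cdcccdbbbacbdac  c
    5  b$cdcccdbbbacbdacadcad  d
    6  bacbdacadcadb$cdcccdbb  b
    7  bbacbdacadcadb$cdcccdb  b
    8  bbbacbdacadcadb$cdcccd  d
    9  bdacadcadb$cdcccdbbbac  c
   10  cadb$cdcccdbbbacbdacad  d
   11  cadcadb$cdcccdbbbacbda  a
   12  cbdacadcadb$cdcccdbbba  a
   13  cccdbbbacbdacadcadb$cd  d
   14  ccdbbbacbdacadcadb$cdc  c
   15  cdbbbacbdacadcadb$cdcc  c
   16  cdcccdbbbacbdacadcadb$  $
   17  dacadcadb$cdcccdbbbacb  b
   18  db$cdcccdbbbacbdacadca  a
   19  dbbbacbdacadcadb$cdccc  c
   20  dcadb$cdcccdbbbacbdaca  a
   21  dcccdbbbacbdacadcadb$c  c

bdbccdbbdcdaadcc$bacac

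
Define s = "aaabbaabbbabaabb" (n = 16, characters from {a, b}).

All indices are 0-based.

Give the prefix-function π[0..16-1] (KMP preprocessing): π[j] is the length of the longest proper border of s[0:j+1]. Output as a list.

[0, 1, 2, 0, 0, 1, 2, 0, 0, 0, 1, 0, 1, 2, 0, 0]

π[0] = 0
j=1 s[j]='a': π[1]=1 (border 'a')
j=2 s[j]='a': π[2]=2 (border 'aa')
j=3 s[j]='b': k: 2→1→0; π[3]=0 (border '')
j=4 s[j]='b': π[4]=0 (border '')
j=5 s[j]='a': π[5]=1 (border 'a')
j=6 s[j]='a': π[6]=2 (border 'aa')
j=7 s[j]='b': k: 2→1→0; π[7]=0 (border '')
j=8 s[j]='b': π[8]=0 (border '')
j=9 s[j]='b': π[9]=0 (border '')
j=10 s[j]='a': π[10]=1 (border 'a')
j=11 s[j]='b': k: 1→0; π[11]=0 (border '')
j=12 s[j]='a': π[12]=1 (border 'a')
j=13 s[j]='a': π[13]=2 (border 'aa')
j=14 s[j]='b': k: 2→1→0; π[14]=0 (border '')
j=15 s[j]='b': π[15]=0 (border '')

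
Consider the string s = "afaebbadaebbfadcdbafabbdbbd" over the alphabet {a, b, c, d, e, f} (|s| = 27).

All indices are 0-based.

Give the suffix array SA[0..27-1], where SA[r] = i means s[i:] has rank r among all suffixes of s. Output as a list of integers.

[20, 6, 13, 2, 8, 18, 0, 5, 17, 4, 24, 21, 10, 25, 22, 11, 15, 26, 7, 16, 23, 14, 3, 9, 19, 12, 1]

sorted suffixes:
  #0 SA[0]=20  'abbdbbd'
  #1 SA[1]=6  'adaebbfadcdbafabbdbbd'
  #2 SA[2]=13  'adcdbafabbdbbd'
  #3 SA[3]=2  'aebbadaebbfadcdbafabbdbbd'
  #4 SA[4]=8  'aebbfadcdbafabbdbbd'
  #5 SA[5]=18  'afabbdbbd'
  #6 SA[6]=0  'afaebbadaebbfadcdbafabbdbbd'
  #7 SA[7]=5  'badaebbfadcdbafabbdbbd'
  #8 SA[8]=17  'bafabbdbbd'
  #9 SA[9]=4  'bbadaebbfadcdbafabbdbbd'
  #10 SA[10]=24  'bbd'
  #11 SA[11]=21  'bbdbbd'
  #12 SA[12]=10  'bbfadcdbafabbdbbd'
  #13 SA[13]=25  'bd'
  #14 SA[14]=22  'bdbbd'
  #15 SA[15]=11  'bfadcdbafabbdbbd'
  #16 SA[16]=15  'cdbafabbdbbd'
  #17 SA[17]=26  'd'
  #18 SA[18]=7  'daebbfadcdbafabbdbbd'
  #19 SA[19]=16  'dbafabbdbbd'
  #20 SA[20]=23  'dbbd'
  #21 SA[21]=14  'dcdbafabbdbbd'
  #22 SA[22]=3  'ebbadaebbfadcdbafabbdbbd'
  #23 SA[23]=9  'ebbfadcdbafabbdbbd'
  #24 SA[24]=19  'fabbdbbd'
  #25 SA[25]=12  'fadcdbafabbdbbd'
  #26 SA[26]=1  'faebbadaebbfadcdbafabbdbbd'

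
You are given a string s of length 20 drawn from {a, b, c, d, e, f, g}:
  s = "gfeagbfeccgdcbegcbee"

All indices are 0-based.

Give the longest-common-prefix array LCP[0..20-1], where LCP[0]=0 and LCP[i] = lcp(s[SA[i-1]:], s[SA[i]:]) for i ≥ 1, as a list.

rank→(start, suffix):
  0 → (3, 'agbfeccgdcbegcbee')
  1 → (17, 'bee')
  2 → (13, 'begcbee')
  3 → (5, 'bfeccgdcbegcbee')
  4 → (16, 'cbee')
  5 → (12, 'cbegcbee')
  6 → (8, 'ccgdcbegcbee')
  7 → (9, 'cgdcbegcbee')
  8 → (11, 'dcbegcbee')
  9 → (19, 'e')
  10 → (2, 'eagbfeccgdcbegcbee')
  11 → (7, 'eccgdcbegcbee')
  12 → (18, 'ee')
  13 → (14, 'egcbee')
  14 → (1, 'feagbfeccgdcbegcbee')
  15 → (6, 'feccgdcbegcbee')
  16 → (4, 'gbfeccgdcbegcbee')
  17 → (15, 'gcbee')
  18 → (10, 'gdcbegcbee')
  19 → (0, 'gfeagbfeccgdcbegcbee')

SA = [3, 17, 13, 5, 16, 12, 8, 9, 11, 19, 2, 7, 18, 14, 1, 6, 4, 15, 10, 0]
i: (SA[i-1],SA[i]) lcp shared
  1: (3,17) 0 ''
  2: (17,13) 2 'be'
  3: (13,5) 1 'b'
  4: (5,16) 0 ''
  5: (16,12) 3 'cbe'
  6: (12,8) 1 'c'
  7: (8,9) 1 'c'
  8: (9,11) 0 ''
  9: (11,19) 0 ''
  10: (19,2) 1 'e'
  11: (2,7) 1 'e'
  12: (7,18) 1 'e'
  13: (18,14) 1 'e'
  14: (14,1) 0 ''
  15: (1,6) 2 'fe'
  16: (6,4) 0 ''
  17: (4,15) 1 'g'
  18: (15,10) 1 'g'
  19: (10,0) 1 'g'

[0, 0, 2, 1, 0, 3, 1, 1, 0, 0, 1, 1, 1, 1, 0, 2, 0, 1, 1, 1]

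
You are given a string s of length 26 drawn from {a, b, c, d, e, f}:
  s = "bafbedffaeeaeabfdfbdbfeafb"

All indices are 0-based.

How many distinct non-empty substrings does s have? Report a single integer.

321

sorted suffixes:
  #0 SA[0]=13  'abfdfbdbfeafb'
  #1 SA[1]=11  'aeabfdfbdbfeafb'
  #2 SA[2]=8  'aeeaeabfdfbdbfeafb'
  #3 SA[3]=23  'afb'
  #4 SA[4]=1  'afbedffaeeaeabfdfbdbfeafb'
  #5 SA[5]=25  'b'
  #6 SA[6]=0  'bafbedffaeeaeabfdfbdbfeafb'
  #7 SA[7]=18  'bdbfeafb'
  #8 SA[8]=3  'bedffaeeaeabfdfbdbfeafb'
  #9 SA[9]=14  'bfdfbdbfeafb'
  #10 SA[10]=20  'bfeafb'
  #11 SA[11]=19  'dbfeafb'
  #12 SA[12]=16  'dfbdbfeafb'
  #13 SA[13]=5  'dffaeeaeabfdfbdbfeafb'
  #14 SA[14]=12  'eabfdfbdbfeafb'
  #15 SA[15]=10  'eaeabfdfbdbfeafb'
  #16 SA[16]=22  'eafb'
  #17 SA[17]=4  'edffaeeaeabfdfbdbfeafb'
  #18 SA[18]=9  'eeaeabfdfbdbfeafb'
  #19 SA[19]=7  'faeeaeabfdfbdbfeafb'
  #20 SA[20]=24  'fb'
  #21 SA[21]=17  'fbdbfeafb'
  #22 SA[22]=2  'fbedffaeeaeabfdfbdbfeafb'
  #23 SA[23]=15  'fdfbdbfeafb'
  #24 SA[24]=21  'feafb'
  #25 SA[25]=6  'ffaeeaeabfdfbdbfeafb'

SA = [13, 11, 8, 23, 1, 25, 0, 18, 3, 14, 20, 19, 16, 5, 12, 10, 22, 4, 9, 7, 24, 17, 2, 15, 21, 6]
rank  pair      lcp
   1  s[13:],s[11:]  1  'a'
   2  s[11:],s[8:]  2  'ae'
   3  s[8:],s[23:]  1  'a'
   4  s[23:],s[1:]  3  'afb'
   5  s[1:],s[25:]  0  ''
   6  s[25:],s[0:]  1  'b'
   7  s[0:],s[18:]  1  'b'
   8  s[18:],s[3:]  1  'b'
   9  s[3:],s[14:]  1  'b'
  10  s[14:],s[20:]  2  'bf'
  11  s[20:],s[19:]  0  ''
  12  s[19:],s[16:]  1  'd'
  13  s[16:],s[5:]  2  'df'
  14  s[5:],s[12:]  0  ''
  15  s[12:],s[10:]  2  'ea'
  16  s[10:],s[22:]  2  'ea'
  17  s[22:],s[4:]  1  'e'
  18  s[4:],s[9:]  1  'e'
  19  s[9:],s[7:]  0  ''
  20  s[7:],s[24:]  1  'f'
  21  s[24:],s[17:]  2  'fb'
  22  s[17:],s[2:]  2  'fb'
  23  s[2:],s[15:]  1  'f'
  24  s[15:],s[21:]  1  'f'
  25  s[21:],s[6:]  1  'f'

n(n+1)/2 = 26·27/2 = 351
Σ LCP = 0 + 1 + 2 + 1 + 3 + 0 + 1 + 1 + 1 + 1 + 2 + 0 + 1 + 2 + 0 + 2 + 2 + 1 + 1 + 0 + 1 + 2 + 2 + 1 + 1 + 1 = 30
distinct = 351 − 30 = 321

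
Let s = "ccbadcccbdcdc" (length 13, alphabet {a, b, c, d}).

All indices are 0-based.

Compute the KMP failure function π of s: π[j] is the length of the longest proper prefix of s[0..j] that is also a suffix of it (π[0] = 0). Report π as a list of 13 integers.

[0, 1, 0, 0, 0, 1, 2, 2, 3, 0, 1, 0, 1]

π[0] = 0
j=1 s[j]='c': π[1]=1 (border 'c')
j=2 s[j]='b': k: 1→0; π[2]=0 (border '')
j=3 s[j]='a': π[3]=0 (border '')
j=4 s[j]='d': π[4]=0 (border '')
j=5 s[j]='c': π[5]=1 (border 'c')
j=6 s[j]='c': π[6]=2 (border 'cc')
j=7 s[j]='c': k: 2→1; π[7]=2 (border 'cc')
j=8 s[j]='b': π[8]=3 (border 'ccb')
j=9 s[j]='d': k: 3→0; π[9]=0 (border '')
j=10 s[j]='c': π[10]=1 (border 'c')
j=11 s[j]='d': k: 1→0; π[11]=0 (border '')
j=12 s[j]='c': π[12]=1 (border 'c')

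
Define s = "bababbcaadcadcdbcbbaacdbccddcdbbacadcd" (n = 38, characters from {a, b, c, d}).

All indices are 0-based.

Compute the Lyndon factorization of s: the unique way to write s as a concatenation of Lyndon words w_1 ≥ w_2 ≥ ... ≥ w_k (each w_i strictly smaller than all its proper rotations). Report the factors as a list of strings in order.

["b", "ababbc", "aadcadcdbcbb", "aacdbccddcdbbacadcd"]

emit factor 1: 'b' (i=0, period=1)
emit factor 2: 'ababbc' (i=1, period=6)
emit factor 3: 'aadcadcdbcbb' (i=7, period=12)
emit factor 4: 'aacdbccddcdbbacadcd' (i=19, period=19)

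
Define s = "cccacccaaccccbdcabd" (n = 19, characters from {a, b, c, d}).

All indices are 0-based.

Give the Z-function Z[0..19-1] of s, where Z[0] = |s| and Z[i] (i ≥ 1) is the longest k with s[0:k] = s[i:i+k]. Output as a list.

Z[0]=19
i=1: i≥r, start 0; Z[1]=2 scan→box=[1,3)
i=2: min(r-i=1, Z[1]=2)=1; Z[2]=1
i=3: i≥r, start 0; Z[3]=0
i=4: i≥r, start 0; Z[4]=4 scan→box=[4,8)
i=5: min(r-i=3, Z[1]=2)=2; Z[5]=2
i=6: min(r-i=2, Z[2]=1)=1; Z[6]=1
i=7: min(r-i=1, Z[3]=0)=0; Z[7]=0
i=8: i≥r, start 0; Z[8]=0
i=9: i≥r, start 0; Z[9]=3 scan→box=[9,12)
i=10: min(r-i=2, Z[1]=2)=2; Z[10]=3 scan→box=[10,13)
i=11: min(r-i=2, Z[1]=2)=2; Z[11]=2
i=12: min(r-i=1, Z[2]=1)=1; Z[12]=1
i=13: i≥r, start 0; Z[13]=0
i=14: i≥r, start 0; Z[14]=0
i=15: i≥r, start 0; Z[15]=1 scan→box=[15,16)
i=16: i≥r, start 0; Z[16]=0
i=17: i≥r, start 0; Z[17]=0
i=18: i≥r, start 0; Z[18]=0

[19, 2, 1, 0, 4, 2, 1, 0, 0, 3, 3, 2, 1, 0, 0, 1, 0, 0, 0]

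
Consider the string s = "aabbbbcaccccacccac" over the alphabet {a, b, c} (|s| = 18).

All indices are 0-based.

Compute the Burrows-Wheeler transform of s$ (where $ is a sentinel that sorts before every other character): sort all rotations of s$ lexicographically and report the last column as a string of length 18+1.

c$acccabbbaccbccaca

rank  rotation             last
    0  $aabbbbcaccccacccac  c
    1  aabbbbcaccccacccac$  $
    2  abbbbcaccccacccac$a  a
    3  ac$aabbbbcaccccaccc  c
    4  acccac$aabbbbcacccc  c
    5  accccacccac$aabbbbc  c
    6  bbbbcaccccacccac$aa  a
    7  bbbcaccccacccac$aab  b
    8  bbcaccccacccac$aabb  b
    9  bcaccccacccac$aabbb  b
   10  c$aabbbbcaccccaccca  a
   11  cac$aabbbbcaccccacc  c
   12  cacccac$aabbbbcaccc  c
   13  caccccacccac$aabbbb  b
   14  ccac$aabbbbcaccccac  c
   15  ccacccac$aabbbbcacc  c
   16  cccac$aabbbbcacccca  a
   17  cccacccac$aabbbbcac  c
   18  ccccacccac$aabbbbca  a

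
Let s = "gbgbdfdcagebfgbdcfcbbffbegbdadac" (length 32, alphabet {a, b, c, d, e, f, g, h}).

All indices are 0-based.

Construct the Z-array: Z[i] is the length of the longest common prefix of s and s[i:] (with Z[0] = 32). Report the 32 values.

Z[0]=32
i=1: outside box; Z[1]=0
i=2: outside box; Z[2]=2 extend→box=[2,4)
i=3: min(r-i=1, Z[1]=0)=0; Z[3]=0
i=4: outside box; Z[4]=0
i=5: outside box; Z[5]=0
i=6: outside box; Z[6]=0
i=7: outside box; Z[7]=0
i=8: outside box; Z[8]=0
i=9: outside box; Z[9]=1 extend→box=[9,10)
i=10: outside box; Z[10]=0
i=11: outside box; Z[11]=0
i=12: outside box; Z[12]=0
i=13: outside box; Z[13]=2 extend→box=[13,15)
i=14: min(r-i=1, Z[1]=0)=0; Z[14]=0
i=15: outside box; Z[15]=0
i=16: outside box; Z[16]=0
i=17: outside box; Z[17]=0
i=18: outside box; Z[18]=0
i=19: outside box; Z[19]=0
i=20: outside box; Z[20]=0
i=21: outside box; Z[21]=0
i=22: outside box; Z[22]=0
i=23: outside box; Z[23]=0
i=24: outside box; Z[24]=0
i=25: outside box; Z[25]=2 extend→box=[25,27)
i=26: min(r-i=1, Z[1]=0)=0; Z[26]=0
i=27: outside box; Z[27]=0
i=28: outside box; Z[28]=0
i=29: outside box; Z[29]=0
i=30: outside box; Z[30]=0
i=31: outside box; Z[31]=0

[32, 0, 2, 0, 0, 0, 0, 0, 0, 1, 0, 0, 0, 2, 0, 0, 0, 0, 0, 0, 0, 0, 0, 0, 0, 2, 0, 0, 0, 0, 0, 0]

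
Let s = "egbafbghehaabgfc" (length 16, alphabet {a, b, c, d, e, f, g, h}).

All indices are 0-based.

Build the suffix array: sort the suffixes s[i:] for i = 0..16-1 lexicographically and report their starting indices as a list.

sorted suffixes:
  #0 SA[0]=10  'aabgfc'
  #1 SA[1]=11  'abgfc'
  #2 SA[2]=3  'afbghehaabgfc'
  #3 SA[3]=2  'bafbghehaabgfc'
  #4 SA[4]=12  'bgfc'
  #5 SA[5]=5  'bghehaabgfc'
  #6 SA[6]=15  'c'
  #7 SA[7]=0  'egbafbghehaabgfc'
  #8 SA[8]=8  'ehaabgfc'
  #9 SA[9]=4  'fbghehaabgfc'
  #10 SA[10]=14  'fc'
  #11 SA[11]=1  'gbafbghehaabgfc'
  #12 SA[12]=13  'gfc'
  #13 SA[13]=6  'ghehaabgfc'
  #14 SA[14]=9  'haabgfc'
  #15 SA[15]=7  'hehaabgfc'

[10, 11, 3, 2, 12, 5, 15, 0, 8, 4, 14, 1, 13, 6, 9, 7]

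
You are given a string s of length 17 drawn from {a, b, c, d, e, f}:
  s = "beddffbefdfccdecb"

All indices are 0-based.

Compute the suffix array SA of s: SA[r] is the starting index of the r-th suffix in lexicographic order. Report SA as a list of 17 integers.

[16, 0, 6, 15, 11, 12, 2, 13, 9, 3, 14, 1, 7, 5, 10, 8, 4]

rank | idx | suffix
   0 |  16 | b
   1 |   0 | beddffbefdfccdecb
   2 |   6 | befdfccdecb
   3 |  15 | cb
   4 |  11 | ccdecb
   5 |  12 | cdecb
   6 |   2 | ddffbefdfccdecb
   7 |  13 | decb
   8 |   9 | dfccdecb
   9 |   3 | dffbefdfccdecb
  10 |  14 | ecb
  11 |   1 | eddffbefdfccdecb
  12 |   7 | efdfccdecb
  13 |   5 | fbefdfccdecb
  14 |  10 | fccdecb
  15 |   8 | fdfccdecb
  16 |   4 | ffbefdfccdecb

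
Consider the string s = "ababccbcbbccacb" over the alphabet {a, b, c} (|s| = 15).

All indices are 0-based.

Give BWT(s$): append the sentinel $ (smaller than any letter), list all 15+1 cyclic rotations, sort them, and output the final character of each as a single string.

b$bccaccbacabcbb

rank  rotation          last
    0  $ababccbcbbccacb  b
    1  ababccbcbbccacb$  $
    2  abccbcbbccacb$ab  b
    3  acb$ababccbcbbcc  c
    4  b$ababccbcbbccac  c
    5  babccbcbbccacb$a  a
    6  bbccacb$ababccbc  c
    7  bcbbccacb$ababcc  c
    8  bccacb$ababccbcb  b
    9  bccbcbbccacb$aba  a
   10  cacb$ababccbcbbc  c
   11  cb$ababccbcbbcca  a
   12  cbbccacb$ababccb  b
   13  cbcbbccacb$ababc  c
   14  ccacb$ababccbcbb  b
   15  ccbcbbccacb$abab  b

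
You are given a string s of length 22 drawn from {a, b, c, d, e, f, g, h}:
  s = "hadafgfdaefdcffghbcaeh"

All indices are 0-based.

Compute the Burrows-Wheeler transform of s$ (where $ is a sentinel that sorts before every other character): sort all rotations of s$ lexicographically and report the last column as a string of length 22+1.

hhdcdhbdfafaagecafffe$g

rank  rotation                 last
    0  $hadafgfdaefdcffghbcaeh  h
    1  adafgfdaefdcffghbcaeh$h  h
    2  aefdcffghbcaeh$hadafgfd  d
    3  aeh$hadafgfdaefdcffghbc  c
    4  afgfdaefdcffghbcaeh$had  d
    5  bcaeh$hadafgfdaefdcffgh  h
    6  caeh$hadafgfdaefdcffghb  b
    7  cffghbcaeh$hadafgfdaefd  d
    8  daefdcffghbcaeh$hadafgf  f
    9  dafgfdaefdcffghbcaeh$ha  a
   10  dcffghbcaeh$hadafgfdaef  f
   11  efdcffghbcaeh$hadafgfda  a
   12  eh$hadafgfdaefdcffghbca  a
   13  fdaefdcffghbcaeh$hadafg  g
   14  fdcffghbcaeh$hadafgfdae  e
   15  ffghbcaeh$hadafgfdaefdc  c
   16  fgfdaefdcffghbcaeh$hada  a
   17  fghbcaeh$hadafgfdaefdcf  f
   18  gfdaefdcffghbcaeh$hadaf  f
   19  ghbcaeh$hadafgfdaefdcff  f
   20  h$hadafgfdaefdcffghbcae  e
   21  hadafgfdaefdcffghbcaeh$  $
   22  hbcaeh$hadafgfdaefdcffg  g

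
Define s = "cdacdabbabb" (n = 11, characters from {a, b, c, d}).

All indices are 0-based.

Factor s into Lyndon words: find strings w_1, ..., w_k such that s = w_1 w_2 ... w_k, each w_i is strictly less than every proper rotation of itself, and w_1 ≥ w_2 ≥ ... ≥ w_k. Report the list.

["cd", "acd", "abb", "abb"]

emit factor 1: 'cd' (i=0, period=2)
emit factor 2: 'acd' (i=2, period=3)
emit factor 3: 'abb' (i=5, period=3)
emit factor 4: 'abb' (i=8, period=3)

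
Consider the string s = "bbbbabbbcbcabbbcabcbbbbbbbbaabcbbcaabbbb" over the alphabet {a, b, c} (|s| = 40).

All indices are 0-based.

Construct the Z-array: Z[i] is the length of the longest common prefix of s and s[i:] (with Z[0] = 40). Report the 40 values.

Z[0]=40
i=1: fresh scan; Z[1]=3 extend→box=[1,4)
i=2: min(r-i=2, Z[1]=3)=2; Z[2]=2
i=3: min(r-i=1, Z[2]=2)=1; Z[3]=1
i=4: fresh scan; Z[4]=0
i=5: fresh scan; Z[5]=3 extend→box=[5,8)
i=6: min(r-i=2, Z[1]=3)=2; Z[6]=2
i=7: min(r-i=1, Z[2]=2)=1; Z[7]=1
i=8: fresh scan; Z[8]=0
i=9: fresh scan; Z[9]=1 extend→box=[9,10)
i=10: fresh scan; Z[10]=0
i=11: fresh scan; Z[11]=0
i=12: fresh scan; Z[12]=3 extend→box=[12,15)
i=13: min(r-i=2, Z[1]=3)=2; Z[13]=2
i=14: min(r-i=1, Z[2]=2)=1; Z[14]=1
i=15: fresh scan; Z[15]=0
i=16: fresh scan; Z[16]=0
i=17: fresh scan; Z[17]=1 extend→box=[17,18)
i=18: fresh scan; Z[18]=0
i=19: fresh scan; Z[19]=4 extend→box=[19,23)
i=20: min(r-i=3, Z[1]=3)=3; Z[20]=4 extend→box=[20,24)
i=21: min(r-i=3, Z[1]=3)=3; Z[21]=4 extend→box=[21,25)
i=22: min(r-i=3, Z[1]=3)=3; Z[22]=4 extend→box=[22,26)
i=23: min(r-i=3, Z[1]=3)=3; Z[23]=5 extend→box=[23,28)
i=24: min(r-i=4, Z[1]=3)=3; Z[24]=3
i=25: min(r-i=3, Z[2]=2)=2; Z[25]=2
i=26: min(r-i=2, Z[3]=1)=1; Z[26]=1
i=27: min(r-i=1, Z[4]=0)=0; Z[27]=0
i=28: fresh scan; Z[28]=0
i=29: fresh scan; Z[29]=1 extend→box=[29,30)
i=30: fresh scan; Z[30]=0
i=31: fresh scan; Z[31]=2 extend→box=[31,33)
i=32: min(r-i=1, Z[1]=3)=1; Z[32]=1
i=33: fresh scan; Z[33]=0
i=34: fresh scan; Z[34]=0
i=35: fresh scan; Z[35]=0
i=36: fresh scan; Z[36]=4 extend→box=[36,40)
i=37: min(r-i=3, Z[1]=3)=3; Z[37]=3
i=38: min(r-i=2, Z[2]=2)=2; Z[38]=2
i=39: min(r-i=1, Z[3]=1)=1; Z[39]=1

[40, 3, 2, 1, 0, 3, 2, 1, 0, 1, 0, 0, 3, 2, 1, 0, 0, 1, 0, 4, 4, 4, 4, 5, 3, 2, 1, 0, 0, 1, 0, 2, 1, 0, 0, 0, 4, 3, 2, 1]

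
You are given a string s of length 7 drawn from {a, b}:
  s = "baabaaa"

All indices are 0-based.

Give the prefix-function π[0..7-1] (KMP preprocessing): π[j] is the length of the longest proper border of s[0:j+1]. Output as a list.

[0, 0, 0, 1, 2, 3, 0]

π[0] = 0
j=1 s[j]='a': π[1]=0 (border '')
j=2 s[j]='a': π[2]=0 (border '')
j=3 s[j]='b': π[3]=1 (border 'b')
j=4 s[j]='a': π[4]=2 (border 'ba')
j=5 s[j]='a': π[5]=3 (border 'baa')
j=6 s[j]='a': k: 3→0; π[6]=0 (border '')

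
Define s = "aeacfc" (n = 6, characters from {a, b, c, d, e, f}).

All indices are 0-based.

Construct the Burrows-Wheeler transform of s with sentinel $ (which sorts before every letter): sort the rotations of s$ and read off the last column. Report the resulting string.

ce$faac

rank  rotation last
    0  $aeacfc  c
    1  acfc$ae  e
    2  aeacfc$  $
    3  c$aeacf  f
    4  cfc$aea  a
    5  eacfc$a  a
    6  fc$aeac  c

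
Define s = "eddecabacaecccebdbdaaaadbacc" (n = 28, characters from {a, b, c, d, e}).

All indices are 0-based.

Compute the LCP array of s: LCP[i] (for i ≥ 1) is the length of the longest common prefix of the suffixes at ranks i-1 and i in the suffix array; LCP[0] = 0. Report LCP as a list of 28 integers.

rank | idx | suffix
   0 |  19 | aaaadbacc
   1 |  20 | aaadbacc
   2 |  21 | aadbacc
   3 |   5 | abacaecccebdbdaaaadbacc
   4 |   7 | acaecccebdbdaaaadbacc
   5 |  25 | acc
   6 |  22 | adbacc
   7 |   9 | aecccebdbdaaaadbacc
   8 |   6 | bacaecccebdbdaaaadbacc
   9 |  24 | bacc
  10 |  17 | bdaaaadbacc
  11 |  15 | bdbdaaaadbacc
  12 |  27 | c
  13 |   4 | cabacaecccebdbdaaaadbacc
  14 |   8 | caecccebdbdaaaadbacc
  15 |  26 | cc
  16 |  11 | cccebdbdaaaadbacc
  17 |  12 | ccebdbdaaaadbacc
  18 |  13 | cebdbdaaaadbacc
  19 |  18 | daaaadbacc
  20 |  23 | dbacc
  21 |  16 | dbdaaaadbacc
  22 |   1 | ddecabacaecccebdbdaaaadbacc
  23 |   2 | decabacaecccebdbdaaaadbacc
  24 |  14 | ebdbdaaaadbacc
  25 |   3 | ecabacaecccebdbdaaaadbacc
  26 |  10 | ecccebdbdaaaadbacc
  27 |   0 | eddecabacaecccebdbdaaaadbacc

SA = [19, 20, 21, 5, 7, 25, 22, 9, 6, 24, 17, 15, 27, 4, 8, 26, 11, 12, 13, 18, 23, 16, 1, 2, 14, 3, 10, 0]
rank  pair      lcp
   1  s[19:],s[20:]  3  'aaa'
   2  s[20:],s[21:]  2  'aa'
   3  s[21:],s[5:]  1  'a'
   4  s[5:],s[7:]  1  'a'
   5  s[7:],s[25:]  2  'ac'
   6  s[25:],s[22:]  1  'a'
   7  s[22:],s[9:]  1  'a'
   8  s[9:],s[6:]  0  ''
   9  s[6:],s[24:]  3  'bac'
  10  s[24:],s[17:]  1  'b'
  11  s[17:],s[15:]  2  'bd'
  12  s[15:],s[27:]  0  ''
  13  s[27:],s[4:]  1  'c'
  14  s[4:],s[8:]  2  'ca'
  15  s[8:],s[26:]  1  'c'
  16  s[26:],s[11:]  2  'cc'
  17  s[11:],s[12:]  2  'cc'
  18  s[12:],s[13:]  1  'c'
  19  s[13:],s[18:]  0  ''
  20  s[18:],s[23:]  1  'd'
  21  s[23:],s[16:]  2  'db'
  22  s[16:],s[1:]  1  'd'
  23  s[1:],s[2:]  1  'd'
  24  s[2:],s[14:]  0  ''
  25  s[14:],s[3:]  1  'e'
  26  s[3:],s[10:]  2  'ec'
  27  s[10:],s[0:]  1  'e'

[0, 3, 2, 1, 1, 2, 1, 1, 0, 3, 1, 2, 0, 1, 2, 1, 2, 2, 1, 0, 1, 2, 1, 1, 0, 1, 2, 1]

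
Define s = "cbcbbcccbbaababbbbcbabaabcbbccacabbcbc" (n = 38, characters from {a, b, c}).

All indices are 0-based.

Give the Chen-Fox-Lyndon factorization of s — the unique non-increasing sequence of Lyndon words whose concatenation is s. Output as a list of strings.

["c", "bc", "bbccc", "b", "b", "aababbbbcbabaabcbbccacabbcbc"]

emit factor 1: 'c' (i=0, period=1)
emit factor 2: 'bc' (i=1, period=2)
emit factor 3: 'bbccc' (i=3, period=5)
emit factor 4: 'b' (i=8, period=1)
emit factor 5: 'b' (i=9, period=1)
emit factor 6: 'aababbbbcbabaabcbbccacabbcbc' (i=10, period=28)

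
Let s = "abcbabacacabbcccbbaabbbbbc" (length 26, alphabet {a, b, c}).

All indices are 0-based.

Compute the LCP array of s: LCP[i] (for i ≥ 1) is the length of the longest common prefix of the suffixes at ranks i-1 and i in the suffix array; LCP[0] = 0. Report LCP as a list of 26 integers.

rank | idx | suffix
   0 |  18 | aabbbbbc
   1 |   4 | abacacabbcccbbaabbbbbc
   2 |  19 | abbbbbc
   3 |  10 | abbcccbbaabbbbbc
   4 |   0 | abcbabacacabbcccbbaabbbbbc
   5 |   8 | acabbcccbbaabbbbbc
   6 |   6 | acacabbcccbbaabbbbbc
   7 |  17 | baabbbbbc
   8 |   3 | babacacabbcccbbaabbbbbc
   9 |   5 | bacacabbcccbbaabbbbbc
  10 |  16 | bbaabbbbbc
  11 |  20 | bbbbbc
  12 |  21 | bbbbc
  13 |  22 | bbbc
  14 |  23 | bbc
  15 |  11 | bbcccbbaabbbbbc
  16 |  24 | bc
  17 |   1 | bcbabacacabbcccbbaabbbbbc
  18 |  12 | bcccbbaabbbbbc
  19 |  25 | c
  20 |   9 | cabbcccbbaabbbbbc
  21 |   7 | cacabbcccbbaabbbbbc
  22 |   2 | cbabacacabbcccbbaabbbbbc
  23 |  15 | cbbaabbbbbc
  24 |  14 | ccbbaabbbbbc
  25 |  13 | cccbbaabbbbbc

SA = [18, 4, 19, 10, 0, 8, 6, 17, 3, 5, 16, 20, 21, 22, 23, 11, 24, 1, 12, 25, 9, 7, 2, 15, 14, 13]
i: (SA[i-1],SA[i]) lcp shared
  1: (18,4) 1 'a'
  2: (4,19) 2 'ab'
  3: (19,10) 3 'abb'
  4: (10,0) 2 'ab'
  5: (0,8) 1 'a'
  6: (8,6) 3 'aca'
  7: (6,17) 0 ''
  8: (17,3) 2 'ba'
  9: (3,5) 2 'ba'
  10: (5,16) 1 'b'
  11: (16,20) 2 'bb'
  12: (20,21) 4 'bbbb'
  13: (21,22) 3 'bbb'
  14: (22,23) 2 'bb'
  15: (23,11) 3 'bbc'
  16: (11,24) 1 'b'
  17: (24,1) 2 'bc'
  18: (1,12) 2 'bc'
  19: (12,25) 0 ''
  20: (25,9) 1 'c'
  21: (9,7) 2 'ca'
  22: (7,2) 1 'c'
  23: (2,15) 2 'cb'
  24: (15,14) 1 'c'
  25: (14,13) 2 'cc'

[0, 1, 2, 3, 2, 1, 3, 0, 2, 2, 1, 2, 4, 3, 2, 3, 1, 2, 2, 0, 1, 2, 1, 2, 1, 2]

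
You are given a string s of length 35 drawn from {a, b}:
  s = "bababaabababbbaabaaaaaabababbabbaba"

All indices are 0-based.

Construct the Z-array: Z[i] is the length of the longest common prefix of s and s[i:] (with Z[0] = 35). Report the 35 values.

[35, 0, 4, 0, 2, 0, 0, 5, 0, 3, 0, 1, 1, 2, 0, 0, 2, 0, 0, 0, 0, 0, 0, 5, 0, 3, 0, 1, 3, 0, 1, 4, 0, 2, 0]

Z[0]=35
i=1: i≥r, start 0; Z[1]=0
i=2: i≥r, start 0; Z[2]=4 extend→box=[2,6)
i=3: min(r-i=3, Z[1]=0)=0; Z[3]=0
i=4: min(r-i=2, Z[2]=4)=2; Z[4]=2
i=5: min(r-i=1, Z[3]=0)=0; Z[5]=0
i=6: i≥r, start 0; Z[6]=0
i=7: i≥r, start 0; Z[7]=5 extend→box=[7,12)
i=8: min(r-i=4, Z[1]=0)=0; Z[8]=0
i=9: min(r-i=3, Z[2]=4)=3; Z[9]=3
i=10: min(r-i=2, Z[3]=0)=0; Z[10]=0
i=11: min(r-i=1, Z[4]=2)=1; Z[11]=1
i=12: i≥r, start 0; Z[12]=1 extend→box=[12,13)
i=13: i≥r, start 0; Z[13]=2 extend→box=[13,15)
i=14: min(r-i=1, Z[1]=0)=0; Z[14]=0
i=15: i≥r, start 0; Z[15]=0
i=16: i≥r, start 0; Z[16]=2 extend→box=[16,18)
i=17: min(r-i=1, Z[1]=0)=0; Z[17]=0
i=18: i≥r, start 0; Z[18]=0
i=19: i≥r, start 0; Z[19]=0
i=20: i≥r, start 0; Z[20]=0
i=21: i≥r, start 0; Z[21]=0
i=22: i≥r, start 0; Z[22]=0
i=23: i≥r, start 0; Z[23]=5 extend→box=[23,28)
i=24: min(r-i=4, Z[1]=0)=0; Z[24]=0
i=25: min(r-i=3, Z[2]=4)=3; Z[25]=3
i=26: min(r-i=2, Z[3]=0)=0; Z[26]=0
i=27: min(r-i=1, Z[4]=2)=1; Z[27]=1
i=28: i≥r, start 0; Z[28]=3 extend→box=[28,31)
i=29: min(r-i=2, Z[1]=0)=0; Z[29]=0
i=30: min(r-i=1, Z[2]=4)=1; Z[30]=1
i=31: i≥r, start 0; Z[31]=4 extend→box=[31,35)
i=32: min(r-i=3, Z[1]=0)=0; Z[32]=0
i=33: min(r-i=2, Z[2]=4)=2; Z[33]=2
i=34: min(r-i=1, Z[3]=0)=0; Z[34]=0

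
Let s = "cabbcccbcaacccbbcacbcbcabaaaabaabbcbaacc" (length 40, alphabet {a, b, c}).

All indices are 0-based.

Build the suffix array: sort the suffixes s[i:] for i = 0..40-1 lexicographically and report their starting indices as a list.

rank→(start, suffix):
  0 → (25, 'aaaabaabbcbaacc')
  1 → (26, 'aaabaabbcbaacc')
  2 → (27, 'aabaabbcbaacc')
  3 → (30, 'aabbcbaacc')
  4 → (36, 'aacc')
  5 → (9, 'aacccbbcacbcbcabaaaabaabbcbaacc')
  6 → (23, 'abaaaabaabbcbaacc')
  7 → (28, 'abaabbcbaacc')
  8 → (31, 'abbcbaacc')
  9 → (1, 'abbcccbcaacccbbcacbcbcabaaaabaabbcbaacc')
  10 → (17, 'acbcbcabaaaabaabbcbaacc')
  11 → (37, 'acc')
  12 → (10, 'acccbbcacbcbcabaaaabaabbcbaacc')
  13 → (24, 'baaaabaabbcbaacc')
  14 → (29, 'baabbcbaacc')
  15 → (35, 'baacc')
  16 → (14, 'bbcacbcbcabaaaabaabbcbaacc')
  17 → (32, 'bbcbaacc')
  18 → (2, 'bbcccbcaacccbbcacbcbcabaaaabaabbcbaacc')
  19 → (7, 'bcaacccbbcacbcbcabaaaabaabbcbaacc')
  20 → (21, 'bcabaaaabaabbcbaacc')
  21 → (15, 'bcacbcbcabaaaabaabbcbaacc')
  22 → (33, 'bcbaacc')
  23 → (19, 'bcbcabaaaabaabbcbaacc')
  24 → (3, 'bcccbcaacccbbcacbcbcabaaaabaabbcbaacc')
  25 → (39, 'c')
  26 → (8, 'caacccbbcacbcbcabaaaabaabbcbaacc')
  27 → (22, 'cabaaaabaabbcbaacc')
  28 → (0, 'cabbcccbcaacccbbcacbcbcabaaaabaabbcbaacc')
  29 → (16, 'cacbcbcabaaaabaabbcbaacc')
  30 → (34, 'cbaacc')
  31 → (13, 'cbbcacbcbcabaaaabaabbcbaacc')
  32 → (6, 'cbcaacccbbcacbcbcabaaaabaabbcbaacc')
  33 → (20, 'cbcabaaaabaabbcbaacc')
  34 → (18, 'cbcbcabaaaabaabbcbaacc')
  35 → (38, 'cc')
  36 → (12, 'ccbbcacbcbcabaaaabaabbcbaacc')
  37 → (5, 'ccbcaacccbbcacbcbcabaaaabaabbcbaacc')
  38 → (11, 'cccbbcacbcbcabaaaabaabbcbaacc')
  39 → (4, 'cccbcaacccbbcacbcbcabaaaabaabbcbaacc')

[25, 26, 27, 30, 36, 9, 23, 28, 31, 1, 17, 37, 10, 24, 29, 35, 14, 32, 2, 7, 21, 15, 33, 19, 3, 39, 8, 22, 0, 16, 34, 13, 6, 20, 18, 38, 12, 5, 11, 4]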